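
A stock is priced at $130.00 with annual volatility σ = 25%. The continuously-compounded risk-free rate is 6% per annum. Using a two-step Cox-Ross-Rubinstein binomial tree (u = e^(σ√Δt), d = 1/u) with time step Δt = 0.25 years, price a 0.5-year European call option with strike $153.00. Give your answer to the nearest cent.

$3.78

CRR parameters: u = e^(σ√Δt) = e^(0.25·√0.25) = 1.1331, d = 1/u = 0.8825
Per-period rate: rΔt = 0.06·0.25 = 0.015, so R = e^0.015 = 1.0151
Risk-neutral probability p = (e^0.015 − 0.8825)/(1.1331 − 0.8825) = 0.1326/0.2507 = 0.5291
Terminal stock prices: S_uu = 166.9, S_ud = 130, S_dd = 101.2
Terminal payoffs (S − K): max(13.92, 0) = 13.92, max(-23, 0) = 0, max(-51.76, 0) = 0
Node u (S = 147.3): V_u = e^(−0.015)·[0.5291·13.9233 + 0.4709·0.0000] = 7.2569
Node d (S = 114.7): V_d = e^(−0.015)·[0.5291·0.0000 + 0.4709·0.0000] = 0.0000
Node 0 (S = 130): V_0 = e^(−0.015)·[0.5291·7.2569 + 0.4709·0.0000] = 3.7824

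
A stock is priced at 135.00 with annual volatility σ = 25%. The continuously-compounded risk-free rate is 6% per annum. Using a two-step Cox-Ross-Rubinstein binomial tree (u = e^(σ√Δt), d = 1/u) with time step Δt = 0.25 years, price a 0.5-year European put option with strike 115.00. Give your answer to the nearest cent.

CRR parameters: u = e^(σ√Δt) = e^(0.25·√0.25) = 1.1331, d = 1/u = 0.8825
Per-period rate: rΔt = 0.06·0.25 = 0.015, so R = e^0.015 = 1.0151
Risk-neutral probability p = (e^0.015 − 0.8825)/(1.1331 − 0.8825) = 0.1326/0.2507 = 0.5291
Terminal stock prices: S_uu = 173.3, S_ud = 135, S_dd = 105.1
Terminal payoffs (K − S): max(-58.34, 0) = 0, max(-20, 0) = 0, max(9.862, 0) = 9.862
Node u (S = 153): V_u = e^(−0.015)·[0.5291·0.0000 + 0.4709·0.0000] = 0.0000
Node d (S = 119.1): V_d = e^(−0.015)·[0.5291·0.0000 + 0.4709·9.8619] = 4.5750
Node 0 (S = 135): V_0 = e^(−0.015)·[0.5291·0.0000 + 0.4709·4.5750] = 2.1223

2.12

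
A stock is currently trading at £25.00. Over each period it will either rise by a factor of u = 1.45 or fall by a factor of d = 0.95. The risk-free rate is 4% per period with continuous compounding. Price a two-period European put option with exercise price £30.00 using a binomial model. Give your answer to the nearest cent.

£4.60

Risk-neutral probability p = (e^0.04 − 0.95)/(1.45 − 0.95) = 0.0908/0.5000 = 0.1816
Terminal stock prices: S_uu = 52.56, S_ud = 34.44, S_dd = 22.56
Terminal payoffs (K − S): max(-22.56, 0) = 0, max(-4.438, 0) = 0, max(7.438, 0) = 7.438
Node u (S = 36.25): V_u = e^(−0.04)·[0.1816·0.0000 + 0.8184·0.0000] = 0.0000
Node d (S = 23.75): V_d = e^(−0.04)·[0.1816·0.0000 + 0.8184·7.4375] = 5.8480
Node 0 (S = 25): V_0 = e^(−0.04)·[0.1816·0.0000 + 0.8184·5.8480] = 4.5982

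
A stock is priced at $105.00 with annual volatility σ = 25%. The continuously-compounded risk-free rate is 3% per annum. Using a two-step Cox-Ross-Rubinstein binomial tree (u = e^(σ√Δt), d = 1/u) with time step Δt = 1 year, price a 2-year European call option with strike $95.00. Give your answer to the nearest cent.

$22.96

CRR parameters: u = e^(σ√Δt) = e^(0.25·√1) = 1.2840, d = 1/u = 0.7788
Per-period rate: rΔt = 0.03·1 = 0.03, so R = e^0.03 = 1.0305
Risk-neutral probability p = (e^0.03 − 0.7788)/(1.2840 − 0.7788) = 0.2517/0.5052 = 0.4981
Terminal stock prices: S_uu = 173.1, S_ud = 105, S_dd = 63.69
Terminal payoffs (S − K): max(78.12, 0) = 78.12, max(10, 0) = 10, max(-31.31, 0) = 0
Node u (S = 134.8): V_u = e^(−0.03)·[0.4981·78.1157 + 0.5019·10.0000] = 42.6303
Node d (S = 81.77): V_d = e^(−0.03)·[0.4981·10.0000 + 0.5019·0.0000] = 4.8338
Node 0 (S = 105): V_0 = e^(−0.03)·[0.4981·42.6303 + 0.5019·4.8338] = 22.9611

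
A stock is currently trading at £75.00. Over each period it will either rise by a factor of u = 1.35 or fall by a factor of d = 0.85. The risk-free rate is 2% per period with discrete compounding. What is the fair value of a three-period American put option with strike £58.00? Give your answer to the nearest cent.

Risk-neutral probability p = (1 + 0.02 − 0.85)/(1.35 − 0.85) = 0.1700/0.5000 = 0.3400
Terminal stock prices: S_uuu = 184.5, S_uud = 116.2, S_udd = 73.15, S_ddd = 46.06
Terminal payoffs (K − S): max(-126.5, 0) = 0, max(-58.18, 0) = 0, max(-15.15, 0) = 0, max(11.94, 0) = 11.94
Node uu (S = 136.7): continuation = 1/1.02·[0.3400·0.0000 + 0.6600·0.0000] = 0.0000; exercise value = 0.0000 ≤ continuation, so V_uu = 0.0000
Node ud (S = 86.06): continuation = 1/1.02·[0.3400·0.0000 + 0.6600·0.0000] = 0.0000; exercise value = 0.0000 ≤ continuation, so V_ud = 0.0000
Node dd (S = 54.19): continuation = 1/1.02·[0.3400·0.0000 + 0.6600·11.9406] = 7.7263; exercise value = 3.8125 ≤ continuation, so V_dd = 7.7263
Node u (S = 101.2): continuation = 1/1.02·[0.3400·0.0000 + 0.6600·0.0000] = 0.0000; exercise value = 0.0000 ≤ continuation, so V_u = 0.0000
Node d (S = 63.75): continuation = 1/1.02·[0.3400·0.0000 + 0.6600·7.7263] = 4.9994; exercise value = 0.0000 ≤ continuation, so V_d = 4.9994
Node 0 (S = 75): continuation = 1/1.02·[0.3400·0.0000 + 0.6600·4.9994] = 3.2349; exercise value = 0.0000 ≤ continuation, so V_0 = 3.2349

£3.23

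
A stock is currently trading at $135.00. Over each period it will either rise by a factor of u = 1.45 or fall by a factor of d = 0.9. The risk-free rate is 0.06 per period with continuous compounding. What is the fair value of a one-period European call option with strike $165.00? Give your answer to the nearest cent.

Risk-neutral probability p = (e^0.06 − 0.9)/(1.45 − 0.9) = 0.1618/0.5500 = 0.2942
Terminal stock prices: S_u = 195.8, S_d = 121.5
Terminal payoffs (S − K): max(30.75, 0) = 30.75, max(-43.5, 0) = 0
Node 0 (S = 135): V_0 = e^(−0.06)·[0.2942·30.7500 + 0.7058·0.0000] = 8.5212

$8.52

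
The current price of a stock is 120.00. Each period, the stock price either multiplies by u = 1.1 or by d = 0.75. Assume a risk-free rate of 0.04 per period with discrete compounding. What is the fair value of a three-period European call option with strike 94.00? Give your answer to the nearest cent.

37.91

Risk-neutral probability p = (1 + 0.04 − 0.75)/(1.1 − 0.75) = 0.2900/0.3500 = 0.8286
Terminal stock prices: S_uuu = 159.7, S_uud = 108.9, S_udd = 74.25, S_ddd = 50.62
Terminal payoffs (S − K): max(65.72, 0) = 65.72, max(14.9, 0) = 14.9, max(-19.75, 0) = 0, max(-43.38, 0) = 0
Node uu (S = 145.2): V_uu = 1/1.04·[0.8286·65.7200 + 0.1714·14.9000] = 54.8154
Node ud (S = 99): V_ud = 1/1.04·[0.8286·14.9000 + 0.1714·0.0000] = 11.8709
Node dd (S = 67.5): V_dd = 1/1.04·[0.8286·0.0000 + 0.1714·0.0000] = 0.0000
Node u (S = 132): V_u = 1/1.04·[0.8286·54.8154 + 0.1714·11.8709] = 45.6283
Node d (S = 90): V_d = 1/1.04·[0.8286·11.8709 + 0.1714·0.0000] = 9.4576
Node 0 (S = 120): V_0 = 1/1.04·[0.8286·45.6283 + 0.1714·9.4576] = 37.9112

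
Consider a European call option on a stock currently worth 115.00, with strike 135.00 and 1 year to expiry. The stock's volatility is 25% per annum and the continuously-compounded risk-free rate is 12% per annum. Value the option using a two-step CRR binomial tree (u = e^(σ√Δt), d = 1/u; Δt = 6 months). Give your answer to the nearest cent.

CRR parameters: u = e^(σ√Δt) = e^(0.25·√0.5) = 1.1934, d = 1/u = 0.8380
Per-period rate: rΔt = 0.12·0.5 = 0.06, so R = e^0.06 = 1.0618
Risk-neutral probability p = (e^0.06 − 0.8380)/(1.1934 − 0.8380) = 0.2239/0.3554 = 0.6299
Terminal stock prices: S_uu = 163.8, S_ud = 115, S_dd = 80.75
Terminal payoffs (S − K): max(28.77, 0) = 28.77, max(-20, 0) = 0, max(-54.25, 0) = 0
Node u (S = 137.2): V_u = e^(−0.06)·[0.6299·28.7737 + 0.3701·0.0000] = 17.0694
Node d (S = 96.37): V_d = e^(−0.06)·[0.6299·0.0000 + 0.3701·0.0000] = 0.0000
Node 0 (S = 115): V_0 = e^(−0.06)·[0.6299·17.0694 + 0.3701·0.0000] = 10.1261

10.13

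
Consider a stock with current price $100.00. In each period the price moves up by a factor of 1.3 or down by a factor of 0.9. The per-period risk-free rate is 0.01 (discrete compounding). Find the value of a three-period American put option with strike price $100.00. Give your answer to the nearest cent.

Risk-neutral probability p = (1 + 0.01 − 0.9)/(1.3 − 0.9) = 0.1100/0.4000 = 0.2750
Terminal stock prices: S_uuu = 219.7, S_uud = 152.1, S_udd = 105.3, S_ddd = 72.9
Terminal payoffs (K − S): max(-119.7, 0) = 0, max(-52.1, 0) = 0, max(-5.3, 0) = 0, max(27.1, 0) = 27.1
Node uu (S = 169): continuation = 1/1.01·[0.2750·0.0000 + 0.7250·0.0000] = 0.0000; exercise value = 0.0000 ≤ continuation, so V_uu = 0.0000
Node ud (S = 117): continuation = 1/1.01·[0.2750·0.0000 + 0.7250·0.0000] = 0.0000; exercise value = 0.0000 ≤ continuation, so V_ud = 0.0000
Node dd (S = 81): continuation = 1/1.01·[0.2750·0.0000 + 0.7250·27.1000] = 19.4530; exercise value = 19.0000 ≤ continuation, so V_dd = 19.4530
Node u (S = 130): continuation = 1/1.01·[0.2750·0.0000 + 0.7250·0.0000] = 0.0000; exercise value = 0.0000 ≤ continuation, so V_u = 0.0000
Node d (S = 90): continuation = 1/1.01·[0.2750·0.0000 + 0.7250·19.4530] = 13.9638; exercise value = 10.0000 ≤ continuation, so V_d = 13.9638
Node 0 (S = 100): continuation = 1/1.01·[0.2750·0.0000 + 0.7250·13.9638] = 10.0235; exercise value = 0.0000 ≤ continuation, so V_0 = 10.0235

$10.02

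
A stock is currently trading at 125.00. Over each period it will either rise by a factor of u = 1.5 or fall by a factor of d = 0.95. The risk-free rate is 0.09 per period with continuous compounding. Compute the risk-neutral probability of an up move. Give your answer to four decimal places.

p = 0.2621

Risk-neutral probability p = (e^0.09 − 0.95)/(1.5 − 0.95) = 0.1442/0.5500 = 0.2621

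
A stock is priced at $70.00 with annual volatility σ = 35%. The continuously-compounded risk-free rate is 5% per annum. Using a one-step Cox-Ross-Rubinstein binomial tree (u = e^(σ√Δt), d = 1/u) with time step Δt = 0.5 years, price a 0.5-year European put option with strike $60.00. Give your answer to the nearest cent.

CRR parameters: u = e^(σ√Δt) = e^(0.35·√0.5) = 1.2808, d = 1/u = 0.7808
Per-period rate: rΔt = 0.05·0.5 = 0.025, so R = e^0.025 = 1.0253
Risk-neutral probability p = (e^0.025 − 0.7808)/(1.2808 − 0.7808) = 0.2446/0.5000 = 0.4891
Terminal stock prices: S_u = 89.66, S_d = 54.65
Terminal payoffs (K − S): max(-29.66, 0) = 0, max(5.347, 0) = 5.347
Node 0 (S = 70): V_0 = e^(−0.025)·[0.4891·0.0000 + 0.5109·5.3468] = 2.6644

$2.66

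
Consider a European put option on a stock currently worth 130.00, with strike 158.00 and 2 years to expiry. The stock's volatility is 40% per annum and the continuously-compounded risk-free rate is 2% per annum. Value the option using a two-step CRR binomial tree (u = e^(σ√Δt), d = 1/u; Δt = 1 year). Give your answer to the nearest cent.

44.69

CRR parameters: u = e^(σ√Δt) = e^(0.4·√1) = 1.4918, d = 1/u = 0.6703
Per-period rate: rΔt = 0.02·1 = 0.02, so R = e^0.02 = 1.0202
Risk-neutral probability p = (e^0.02 − 0.6703)/(1.4918 − 0.6703) = 0.3499/0.8215 = 0.4259
Terminal stock prices: S_uu = 289.3, S_ud = 130, S_dd = 58.41
Terminal payoffs (K − S): max(-131.3, 0) = 0, max(28, 0) = 28, max(99.59, 0) = 99.59
Node u (S = 193.9): V_u = e^(−0.02)·[0.4259·0.0000 + 0.5741·28.0000] = 15.7564
Node d (S = 87.14): V_d = e^(−0.02)·[0.4259·28.0000 + 0.5741·99.5872] = 67.7298
Node 0 (S = 130): V_0 = e^(−0.02)·[0.4259·15.7564 + 0.5741·67.7298] = 44.6913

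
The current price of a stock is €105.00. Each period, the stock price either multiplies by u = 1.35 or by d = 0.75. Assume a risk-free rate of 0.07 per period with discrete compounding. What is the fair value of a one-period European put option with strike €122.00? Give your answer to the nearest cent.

€18.86

Risk-neutral probability p = (1 + 0.07 − 0.75)/(1.35 − 0.75) = 0.3200/0.6000 = 0.5333
Terminal stock prices: S_u = 141.8, S_d = 78.75
Terminal payoffs (K − S): max(-19.75, 0) = 0, max(43.25, 0) = 43.25
Node 0 (S = 105): V_0 = 1/1.07·[0.5333·0.0000 + 0.4667·43.2500] = 18.8629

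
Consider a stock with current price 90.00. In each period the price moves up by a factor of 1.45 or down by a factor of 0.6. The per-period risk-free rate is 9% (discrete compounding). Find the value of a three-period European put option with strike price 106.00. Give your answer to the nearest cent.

Risk-neutral probability p = (1 + 0.09 − 0.6)/(1.45 − 0.6) = 0.4900/0.8500 = 0.5765
Terminal stock prices: S_uuu = 274.4, S_uud = 113.5, S_udd = 46.98, S_ddd = 19.44
Terminal payoffs (K − S): max(-168.4, 0) = 0, max(-7.535, 0) = 0, max(59.02, 0) = 59.02, max(86.56, 0) = 86.56
Node uu (S = 189.2): V_uu = 1/1.09·[0.5765·0.0000 + 0.4235·0.0000] = 0.0000
Node ud (S = 78.3): V_ud = 1/1.09·[0.5765·0.0000 + 0.4235·59.0200] = 22.9328
Node dd (S = 32.4): V_dd = 1/1.09·[0.5765·59.0200 + 0.4235·86.5600] = 64.8477
Node u (S = 130.5): V_u = 1/1.09·[0.5765·0.0000 + 0.4235·22.9328] = 8.9107
Node d (S = 54): V_d = 1/1.09·[0.5765·22.9328 + 0.4235·64.8477] = 37.3257
Node 0 (S = 90): V_0 = 1/1.09·[0.5765·8.9107 + 0.4235·37.3257] = 19.2159

19.22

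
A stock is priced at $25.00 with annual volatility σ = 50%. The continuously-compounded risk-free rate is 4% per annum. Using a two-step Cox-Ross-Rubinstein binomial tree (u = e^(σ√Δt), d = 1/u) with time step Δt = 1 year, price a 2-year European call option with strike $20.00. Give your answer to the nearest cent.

CRR parameters: u = e^(σ√Δt) = e^(0.5·√1) = 1.6487, d = 1/u = 0.6065
Per-period rate: rΔt = 0.04·1 = 0.04, so R = e^0.04 = 1.0408
Risk-neutral probability p = (e^0.04 − 0.6065)/(1.6487 − 0.6065) = 0.4343/1.0422 = 0.4167
Terminal stock prices: S_uu = 67.96, S_ud = 25, S_dd = 9.197
Terminal payoffs (S − K): max(47.96, 0) = 47.96, max(5, 0) = 5, max(-10.8, 0) = 0
Node u (S = 41.22): V_u = e^(−0.04)·[0.4167·47.9570 + 0.5833·5.0000] = 22.0022
Node d (S = 15.16): V_d = e^(−0.04)·[0.4167·5.0000 + 0.5833·0.0000] = 2.0018
Node 0 (S = 25): V_0 = e^(−0.04)·[0.4167·22.0022 + 0.5833·2.0018] = 9.9307

$9.93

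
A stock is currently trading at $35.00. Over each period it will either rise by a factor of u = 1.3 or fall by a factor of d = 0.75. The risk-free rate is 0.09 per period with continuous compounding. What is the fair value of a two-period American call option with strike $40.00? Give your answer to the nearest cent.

Risk-neutral probability p = (e^0.09 − 0.75)/(1.3 − 0.75) = 0.3442/0.5500 = 0.6258
Terminal stock prices: S_uu = 59.15, S_ud = 34.12, S_dd = 19.69
Terminal payoffs (S − K): max(19.15, 0) = 19.15, max(-5.875, 0) = 0, max(-20.31, 0) = 0
Node u (S = 45.5): continuation = e^(−0.09)·[0.6258·19.1500 + 0.3742·0.0000] = 10.9521; exercise value = 5.5000 ≤ continuation, so V_u = 10.9521
Node d (S = 26.25): continuation = e^(−0.09)·[0.6258·0.0000 + 0.3742·0.0000] = 0.0000; exercise value = 0.0000 ≤ continuation, so V_d = 0.0000
Node 0 (S = 35): continuation = e^(−0.09)·[0.6258·10.9521 + 0.3742·0.0000] = 6.2636; exercise value = 0.0000 ≤ continuation, so V_0 = 6.2636

$6.26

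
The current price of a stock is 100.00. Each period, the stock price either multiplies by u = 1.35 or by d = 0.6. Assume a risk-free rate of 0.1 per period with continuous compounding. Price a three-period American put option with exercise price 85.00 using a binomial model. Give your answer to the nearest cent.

Risk-neutral probability p = (e^0.1 − 0.6)/(1.35 − 0.6) = 0.5052/0.7500 = 0.6736
Terminal stock prices: S_uuu = 246, S_uud = 109.4, S_udd = 48.6, S_ddd = 21.6
Terminal payoffs (K − S): max(-161, 0) = 0, max(-24.35, 0) = 0, max(36.4, 0) = 36.4, max(63.4, 0) = 63.4
Node uu (S = 182.3): continuation = e^(−0.1)·[0.6736·0.0000 + 0.3264·0.0000] = 0.0000; exercise value = 0.0000 ≤ continuation, so V_uu = 0.0000
Node ud (S = 81): continuation = e^(−0.1)·[0.6736·0.0000 + 0.3264·36.4000] = 10.7516; exercise value = 4.0000 ≤ continuation, so V_ud = 10.7516
Node dd (S = 36): continuation = e^(−0.1)·[0.6736·36.4000 + 0.3264·63.4000] = 40.9112; exercise value = 49.0000 > continuation, so V_dd = 49.0000 (exercise)
Node u (S = 135): continuation = e^(−0.1)·[0.6736·0.0000 + 0.3264·10.7516] = 3.1757; exercise value = 0.0000 ≤ continuation, so V_u = 3.1757
Node d (S = 60): continuation = e^(−0.1)·[0.6736·10.7516 + 0.3264·49.0000] = 21.0260; exercise value = 25.0000 > continuation, so V_d = 25.0000 (exercise)
Node 0 (S = 100): continuation = e^(−0.1)·[0.6736·3.1757 + 0.3264·25.0000] = 9.3199; exercise value = 0.0000 ≤ continuation, so V_0 = 9.3199

9.32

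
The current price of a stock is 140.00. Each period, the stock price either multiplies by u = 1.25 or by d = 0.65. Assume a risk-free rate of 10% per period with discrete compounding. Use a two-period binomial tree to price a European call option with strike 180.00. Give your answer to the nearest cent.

18.01

Risk-neutral probability p = (1 + 0.1 − 0.65)/(1.25 − 0.65) = 0.4500/0.6000 = 0.7500
Terminal stock prices: S_uu = 218.8, S_ud = 113.8, S_dd = 59.15
Terminal payoffs (S − K): max(38.75, 0) = 38.75, max(-66.25, 0) = 0, max(-120.8, 0) = 0
Node u (S = 175): V_u = 1/1.1·[0.7500·38.7500 + 0.2500·0.0000] = 26.4205
Node d (S = 91): V_d = 1/1.1·[0.7500·0.0000 + 0.2500·0.0000] = 0.0000
Node 0 (S = 140): V_0 = 1/1.1·[0.7500·26.4205 + 0.2500·0.0000] = 18.0139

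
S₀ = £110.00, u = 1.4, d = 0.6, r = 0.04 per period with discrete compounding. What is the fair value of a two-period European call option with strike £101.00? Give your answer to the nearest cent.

£32.05

Risk-neutral probability p = (1 + 0.04 − 0.6)/(1.4 − 0.6) = 0.4400/0.8000 = 0.5500
Terminal stock prices: S_uu = 215.6, S_ud = 92.4, S_dd = 39.6
Terminal payoffs (S − K): max(114.6, 0) = 114.6, max(-8.6, 0) = 0, max(-61.4, 0) = 0
Node u (S = 154): V_u = 1/1.04·[0.5500·114.6000 + 0.4500·0.0000] = 60.6058
Node d (S = 66): V_d = 1/1.04·[0.5500·0.0000 + 0.4500·0.0000] = 0.0000
Node 0 (S = 110): V_0 = 1/1.04·[0.5500·60.6058 + 0.4500·0.0000] = 32.0511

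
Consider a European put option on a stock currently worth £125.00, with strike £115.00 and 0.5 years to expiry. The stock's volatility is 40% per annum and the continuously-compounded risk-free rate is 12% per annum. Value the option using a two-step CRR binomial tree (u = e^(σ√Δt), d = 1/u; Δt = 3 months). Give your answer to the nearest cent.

CRR parameters: u = e^(σ√Δt) = e^(0.4·√0.25) = 1.2214, d = 1/u = 0.8187
Per-period rate: rΔt = 0.12·0.25 = 0.03, so R = e^0.03 = 1.0305
Risk-neutral probability p = (e^0.03 − 0.8187)/(1.2214 − 0.8187) = 0.2117/0.4027 = 0.5258
Terminal stock prices: S_uu = 186.5, S_ud = 125, S_dd = 83.79
Terminal payoffs (K − S): max(-71.48, 0) = 0, max(-10, 0) = 0, max(31.21, 0) = 31.21
Node u (S = 152.7): V_u = e^(−0.03)·[0.5258·0.0000 + 0.4742·0.0000] = 0.0000
Node d (S = 102.3): V_d = e^(−0.03)·[0.5258·0.0000 + 0.4742·31.2100] = 14.3625
Node 0 (S = 125): V_0 = e^(−0.03)·[0.5258·0.0000 + 0.4742·14.3625] = 6.6094

£6.61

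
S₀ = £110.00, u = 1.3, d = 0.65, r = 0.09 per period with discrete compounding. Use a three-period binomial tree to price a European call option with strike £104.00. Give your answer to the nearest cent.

Risk-neutral probability p = (1 + 0.09 − 0.65)/(1.3 − 0.65) = 0.4400/0.6500 = 0.6769
Terminal stock prices: S_uuu = 241.7, S_uud = 120.8, S_udd = 60.42, S_ddd = 30.21
Terminal payoffs (S − K): max(137.7, 0) = 137.7, max(16.84, 0) = 16.84, max(-43.58, 0) = 0, max(-73.79, 0) = 0
Node uu (S = 185.9): V_uu = 1/1.09·[0.6769·137.6700 + 0.3231·16.8350] = 90.4872
Node ud (S = 92.95): V_ud = 1/1.09·[0.6769·16.8350 + 0.3231·0.0000] = 10.4550
Node dd (S = 46.48): V_dd = 1/1.09·[0.6769·0.0000 + 0.3231·0.0000] = 0.0000
Node u (S = 143): V_u = 1/1.09·[0.6769·90.4872 + 0.3231·10.4550] = 59.2942
Node d (S = 71.5): V_d = 1/1.09·[0.6769·10.4550 + 0.3231·0.0000] = 6.4929
Node 0 (S = 110): V_0 = 1/1.09·[0.6769·59.2942 + 0.3231·6.4929] = 38.7480

£38.75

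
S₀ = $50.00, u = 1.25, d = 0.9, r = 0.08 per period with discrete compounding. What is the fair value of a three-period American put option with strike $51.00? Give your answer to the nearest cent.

Risk-neutral probability p = (1 + 0.08 − 0.9)/(1.25 − 0.9) = 0.1800/0.3500 = 0.5143
Terminal stock prices: S_uuu = 97.66, S_uud = 70.31, S_udd = 50.62, S_ddd = 36.45
Terminal payoffs (K − S): max(-46.66, 0) = 0, max(-19.31, 0) = 0, max(0.375, 0) = 0.375, max(14.55, 0) = 14.55
Node uu (S = 78.12): continuation = 1/1.08·[0.5143·0.0000 + 0.4857·0.0000] = 0.0000; exercise value = 0.0000 ≤ continuation, so V_uu = 0.0000
Node ud (S = 56.25): continuation = 1/1.08·[0.5143·0.0000 + 0.4857·0.3750] = 0.1687; exercise value = 0.0000 ≤ continuation, so V_ud = 0.1687
Node dd (S = 40.5): continuation = 1/1.08·[0.5143·0.3750 + 0.4857·14.5500] = 6.7222; exercise value = 10.5000 > continuation, so V_dd = 10.5000 (exercise)
Node u (S = 62.5): continuation = 1/1.08·[0.5143·0.0000 + 0.4857·0.1687] = 0.0758; exercise value = 0.0000 ≤ continuation, so V_u = 0.0758
Node d (S = 45): continuation = 1/1.08·[0.5143·0.1687 + 0.4857·10.5000] = 4.8025; exercise value = 6.0000 > continuation, so V_d = 6.0000 (exercise)
Node 0 (S = 50): continuation = 1/1.08·[0.5143·0.0758 + 0.4857·6.0000] = 2.7345; exercise value = 1.0000 ≤ continuation, so V_0 = 2.7345

$2.73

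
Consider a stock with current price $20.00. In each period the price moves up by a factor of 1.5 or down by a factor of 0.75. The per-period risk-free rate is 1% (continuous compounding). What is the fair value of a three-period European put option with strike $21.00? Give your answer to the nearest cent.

$5.18

Risk-neutral probability p = (e^0.01 − 0.75)/(1.5 − 0.75) = 0.2601/0.7500 = 0.3467
Terminal stock prices: S_uuu = 67.5, S_uud = 33.75, S_udd = 16.88, S_ddd = 8.438
Terminal payoffs (K − S): max(-46.5, 0) = 0, max(-12.75, 0) = 0, max(4.125, 0) = 4.125, max(12.56, 0) = 12.56
Node uu (S = 45): V_uu = e^(−0.01)·[0.3467·0.0000 + 0.6533·0.0000] = 0.0000
Node ud (S = 22.5): V_ud = e^(−0.01)·[0.3467·0.0000 + 0.6533·4.1250] = 2.6679
Node dd (S = 11.25): V_dd = e^(−0.01)·[0.3467·4.1250 + 0.6533·12.5625] = 9.5410
Node u (S = 30): V_u = e^(−0.01)·[0.3467·0.0000 + 0.6533·2.6679] = 1.7255
Node d (S = 15): V_d = e^(−0.01)·[0.3467·2.6679 + 0.6533·9.5410] = 7.0867
Node 0 (S = 20): V_0 = e^(−0.01)·[0.3467·1.7255 + 0.6533·7.0867] = 5.1758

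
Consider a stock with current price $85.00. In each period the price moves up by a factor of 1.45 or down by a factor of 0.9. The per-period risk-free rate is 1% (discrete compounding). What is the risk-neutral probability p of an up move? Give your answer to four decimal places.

Risk-neutral probability p = (1 + 0.01 − 0.9)/(1.45 − 0.9) = 0.1100/0.5500 = 0.2000

p = 0.2000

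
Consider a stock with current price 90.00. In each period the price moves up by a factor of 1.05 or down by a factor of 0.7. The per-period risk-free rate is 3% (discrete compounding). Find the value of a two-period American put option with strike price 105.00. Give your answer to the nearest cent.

15.00

Risk-neutral probability p = (1 + 0.03 − 0.7)/(1.05 − 0.7) = 0.3300/0.3500 = 0.9429
Terminal stock prices: S_uu = 99.23, S_ud = 66.15, S_dd = 44.1
Terminal payoffs (K − S): max(5.775, 0) = 5.775, max(38.85, 0) = 38.85, max(60.9, 0) = 60.9
Node u (S = 94.5): continuation = 1/1.03·[0.9429·5.7750 + 0.0571·38.8500] = 7.4417; exercise value = 10.5000 > continuation, so V_u = 10.5000 (exercise)
Node d (S = 63): continuation = 1/1.03·[0.9429·38.8500 + 0.0571·60.9000] = 38.9417; exercise value = 42.0000 > continuation, so V_d = 42.0000 (exercise)
Node 0 (S = 90): continuation = 1/1.03·[0.9429·10.5000 + 0.0571·42.0000] = 11.9417; exercise value = 15.0000 > continuation, so V_0 = 15.0000 (exercise)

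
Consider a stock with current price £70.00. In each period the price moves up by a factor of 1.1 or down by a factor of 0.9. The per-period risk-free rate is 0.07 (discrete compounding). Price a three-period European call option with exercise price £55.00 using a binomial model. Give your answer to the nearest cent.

Risk-neutral probability p = (1 + 0.07 − 0.9)/(1.1 − 0.9) = 0.1700/0.2000 = 0.8500
Terminal stock prices: S_uuu = 93.17, S_uud = 76.23, S_udd = 62.37, S_ddd = 51.03
Terminal payoffs (S − K): max(38.17, 0) = 38.17, max(21.23, 0) = 21.23, max(7.37, 0) = 7.37, max(-3.97, 0) = 0
Node uu (S = 84.7): V_uu = 1/1.07·[0.8500·38.1700 + 0.1500·21.2300] = 33.2981
Node ud (S = 69.3): V_ud = 1/1.07·[0.8500·21.2300 + 0.1500·7.3700] = 17.8981
Node dd (S = 56.7): V_dd = 1/1.07·[0.8500·7.3700 + 0.1500·0.0000] = 5.8547
Node u (S = 77): V_u = 1/1.07·[0.8500·33.2981 + 0.1500·17.8981] = 28.9609
Node d (S = 63): V_d = 1/1.07·[0.8500·17.8981 + 0.1500·5.8547] = 15.0389
Node 0 (S = 70): V_0 = 1/1.07·[0.8500·28.9609 + 0.1500·15.0389] = 25.1146

£25.11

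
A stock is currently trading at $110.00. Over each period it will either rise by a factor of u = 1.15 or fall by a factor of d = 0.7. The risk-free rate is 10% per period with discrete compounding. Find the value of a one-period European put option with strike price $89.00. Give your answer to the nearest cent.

Risk-neutral probability p = (1 + 0.1 − 0.7)/(1.15 − 0.7) = 0.4000/0.4500 = 0.8889
Terminal stock prices: S_u = 126.5, S_d = 77
Terminal payoffs (K − S): max(-37.5, 0) = 0, max(12, 0) = 12
Node 0 (S = 110): V_0 = 1/1.1·[0.8889·0.0000 + 0.1111·12.0000] = 1.2121

$1.21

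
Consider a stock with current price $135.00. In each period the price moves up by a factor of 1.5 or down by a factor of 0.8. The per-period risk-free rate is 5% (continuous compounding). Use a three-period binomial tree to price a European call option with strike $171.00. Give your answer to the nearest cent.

$26.69

Risk-neutral probability p = (e^0.05 − 0.8)/(1.5 − 0.8) = 0.2513/0.7000 = 0.3590
Terminal stock prices: S_uuu = 455.6, S_uud = 243, S_udd = 129.6, S_ddd = 69.12
Terminal payoffs (S − K): max(284.6, 0) = 284.6, max(72, 0) = 72, max(-41.4, 0) = 0, max(-101.9, 0) = 0
Node uu (S = 303.8): V_uu = e^(−0.05)·[0.3590·284.6250 + 0.6410·72.0000] = 141.0898
Node ud (S = 162): V_ud = e^(−0.05)·[0.3590·72.0000 + 0.6410·0.0000] = 24.5846
Node dd (S = 86.4): V_dd = e^(−0.05)·[0.3590·0.0000 + 0.6410·0.0000] = 0.0000
Node u (S = 202.5): V_u = e^(−0.05)·[0.3590·141.0898 + 0.6410·24.5846] = 63.1665
Node d (S = 108): V_d = e^(−0.05)·[0.3590·24.5846 + 0.6410·0.0000] = 8.3944
Node 0 (S = 135): V_0 = e^(−0.05)·[0.3590·63.1665 + 0.6410·8.3944] = 26.6871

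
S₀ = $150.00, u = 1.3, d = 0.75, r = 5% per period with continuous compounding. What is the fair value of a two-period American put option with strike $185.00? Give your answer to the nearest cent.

$39.87

Risk-neutral probability p = (e^0.05 − 0.75)/(1.3 − 0.75) = 0.3013/0.5500 = 0.5478
Terminal stock prices: S_uu = 253.5, S_ud = 146.2, S_dd = 84.38
Terminal payoffs (K − S): max(-68.5, 0) = 0, max(38.75, 0) = 38.75, max(100.6, 0) = 100.6
Node u (S = 195): continuation = e^(−0.05)·[0.5478·0.0000 + 0.4522·38.7500] = 16.6694; exercise value = 0.0000 ≤ continuation, so V_u = 16.6694
Node d (S = 112.5): continuation = e^(−0.05)·[0.5478·38.7500 + 0.4522·100.6250] = 63.4774; exercise value = 72.5000 > continuation, so V_d = 72.5000 (exercise)
Node 0 (S = 150): continuation = e^(−0.05)·[0.5478·16.6694 + 0.4522·72.5000] = 39.8736; exercise value = 35.0000 ≤ continuation, so V_0 = 39.8736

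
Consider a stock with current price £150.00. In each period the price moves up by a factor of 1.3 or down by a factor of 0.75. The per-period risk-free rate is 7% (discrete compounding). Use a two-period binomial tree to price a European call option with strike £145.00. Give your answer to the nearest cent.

£32.61

Risk-neutral probability p = (1 + 0.07 − 0.75)/(1.3 − 0.75) = 0.3200/0.5500 = 0.5818
Terminal stock prices: S_uu = 253.5, S_ud = 146.2, S_dd = 84.38
Terminal payoffs (S − K): max(108.5, 0) = 108.5, max(1.25, 0) = 1.25, max(-60.62, 0) = 0
Node u (S = 195): V_u = 1/1.07·[0.5818·108.5000 + 0.4182·1.2500] = 59.4860
Node d (S = 112.5): V_d = 1/1.07·[0.5818·1.2500 + 0.4182·0.0000] = 0.6797
Node 0 (S = 150): V_0 = 1/1.07·[0.5818·59.4860 + 0.4182·0.6797] = 32.6115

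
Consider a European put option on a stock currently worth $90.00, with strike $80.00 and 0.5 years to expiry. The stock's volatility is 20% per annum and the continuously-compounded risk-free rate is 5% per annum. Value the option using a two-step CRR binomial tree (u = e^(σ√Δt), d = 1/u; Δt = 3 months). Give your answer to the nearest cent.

CRR parameters: u = e^(σ√Δt) = e^(0.2·√0.25) = 1.1052, d = 1/u = 0.9048
Per-period rate: rΔt = 0.05·0.25 = 0.0125, so R = e^0.0125 = 1.0126
Risk-neutral probability p = (e^0.0125 − 0.9048)/(1.1052 − 0.9048) = 0.1077/0.2003 = 0.5378
Terminal stock prices: S_uu = 109.9, S_ud = 90, S_dd = 73.69
Terminal payoffs (K − S): max(-29.93, 0) = 0, max(-10, 0) = 0, max(6.314, 0) = 6.314
Node u (S = 99.47): V_u = e^(−0.0125)·[0.5378·0.0000 + 0.4622·0.0000] = 0.0000
Node d (S = 81.44): V_d = e^(−0.0125)·[0.5378·0.0000 + 0.4622·6.3142] = 2.8821
Node 0 (S = 90): V_0 = e^(−0.0125)·[0.5378·0.0000 + 0.4622·2.8821] = 1.3155

$1.32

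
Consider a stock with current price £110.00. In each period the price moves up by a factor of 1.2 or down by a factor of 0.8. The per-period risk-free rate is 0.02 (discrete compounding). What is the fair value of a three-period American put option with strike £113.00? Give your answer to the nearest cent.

£14.28

Risk-neutral probability p = (1 + 0.02 − 0.8)/(1.2 − 0.8) = 0.2200/0.4000 = 0.5500
Terminal stock prices: S_uuu = 190.1, S_uud = 126.7, S_udd = 84.48, S_ddd = 56.32
Terminal payoffs (K − S): max(-77.08, 0) = 0, max(-13.72, 0) = 0, max(28.52, 0) = 28.52, max(56.68, 0) = 56.68
Node uu (S = 158.4): continuation = 1/1.02·[0.5500·0.0000 + 0.4500·0.0000] = 0.0000; exercise value = 0.0000 ≤ continuation, so V_uu = 0.0000
Node ud (S = 105.6): continuation = 1/1.02·[0.5500·0.0000 + 0.4500·28.5200] = 12.5824; exercise value = 7.4000 ≤ continuation, so V_ud = 12.5824
Node dd (S = 70.4): continuation = 1/1.02·[0.5500·28.5200 + 0.4500·56.6800] = 40.3843; exercise value = 42.6000 > continuation, so V_dd = 42.6000 (exercise)
Node u (S = 132): continuation = 1/1.02·[0.5500·0.0000 + 0.4500·12.5824] = 5.5510; exercise value = 0.0000 ≤ continuation, so V_u = 5.5510
Node d (S = 88): continuation = 1/1.02·[0.5500·12.5824 + 0.4500·42.6000] = 25.5787; exercise value = 25.0000 ≤ continuation, so V_d = 25.5787
Node 0 (S = 110): continuation = 1/1.02·[0.5500·5.5510 + 0.4500·25.5787] = 14.2779; exercise value = 3.0000 ≤ continuation, so V_0 = 14.2779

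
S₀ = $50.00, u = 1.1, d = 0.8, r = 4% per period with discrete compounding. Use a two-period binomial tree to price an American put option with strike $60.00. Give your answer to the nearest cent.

Risk-neutral probability p = (1 + 0.04 − 0.8)/(1.1 − 0.8) = 0.2400/0.3000 = 0.8000
Terminal stock prices: S_uu = 60.5, S_ud = 44, S_dd = 32
Terminal payoffs (K − S): max(-0.5, 0) = 0, max(16, 0) = 16, max(28, 0) = 28
Node u (S = 55): continuation = 1/1.04·[0.8000·0.0000 + 0.2000·16.0000] = 3.0769; exercise value = 5.0000 > continuation, so V_u = 5.0000 (exercise)
Node d (S = 40): continuation = 1/1.04·[0.8000·16.0000 + 0.2000·28.0000] = 17.6923; exercise value = 20.0000 > continuation, so V_d = 20.0000 (exercise)
Node 0 (S = 50): continuation = 1/1.04·[0.8000·5.0000 + 0.2000·20.0000] = 7.6923; exercise value = 10.0000 > continuation, so V_0 = 10.0000 (exercise)

$10.00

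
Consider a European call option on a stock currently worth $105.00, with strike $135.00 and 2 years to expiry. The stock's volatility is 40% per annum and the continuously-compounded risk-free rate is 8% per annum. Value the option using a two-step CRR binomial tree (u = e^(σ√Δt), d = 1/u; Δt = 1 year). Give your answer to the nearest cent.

$21.25

CRR parameters: u = e^(σ√Δt) = e^(0.4·√1) = 1.4918, d = 1/u = 0.6703
Per-period rate: rΔt = 0.08·1 = 0.08, so R = e^0.08 = 1.0833
Risk-neutral probability p = (e^0.08 − 0.6703)/(1.4918 − 0.6703) = 0.4130/0.8215 = 0.5027
Terminal stock prices: S_uu = 233.7, S_ud = 105, S_dd = 47.18
Terminal payoffs (S − K): max(98.68, 0) = 98.68, max(-30, 0) = 0, max(-87.82, 0) = 0
Node u (S = 156.6): V_u = e^(−0.08)·[0.5027·98.6818 + 0.4973·0.0000] = 45.7930
Node d (S = 70.38): V_d = e^(−0.08)·[0.5027·0.0000 + 0.4973·0.0000] = 0.0000
Node 0 (S = 105): V_0 = e^(−0.08)·[0.5027·45.7930 + 0.4973·0.0000] = 21.2501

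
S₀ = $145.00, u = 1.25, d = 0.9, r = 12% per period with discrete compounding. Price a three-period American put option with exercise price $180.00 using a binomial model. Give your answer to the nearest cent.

Risk-neutral probability p = (1 + 0.12 − 0.9)/(1.25 − 0.9) = 0.2200/0.3500 = 0.6286
Terminal stock prices: S_uuu = 283.2, S_uud = 203.9, S_udd = 146.8, S_ddd = 105.7
Terminal payoffs (K − S): max(-103.2, 0) = 0, max(-23.91, 0) = 0, max(33.19, 0) = 33.19, max(74.29, 0) = 74.29
Node uu (S = 226.6): continuation = 1/1.12·[0.6286·0.0000 + 0.3714·0.0000] = 0.0000; exercise value = 0.0000 ≤ continuation, so V_uu = 0.0000
Node ud (S = 163.1): continuation = 1/1.12·[0.6286·0.0000 + 0.3714·33.1875] = 11.0061; exercise value = 16.8750 > continuation, so V_ud = 16.8750 (exercise)
Node dd (S = 117.5): continuation = 1/1.12·[0.6286·33.1875 + 0.3714·74.2950] = 43.2643; exercise value = 62.5500 > continuation, so V_dd = 62.5500 (exercise)
Node u (S = 181.2): continuation = 1/1.12·[0.6286·0.0000 + 0.3714·16.8750] = 5.5963; exercise value = 0.0000 ≤ continuation, so V_u = 5.5963
Node d (S = 130.5): continuation = 1/1.12·[0.6286·16.8750 + 0.3714·62.5500] = 30.2143; exercise value = 49.5000 > continuation, so V_d = 49.5000 (exercise)
Node 0 (S = 145): continuation = 1/1.12·[0.6286·5.5963 + 0.3714·49.5000] = 19.5566; exercise value = 35.0000 > continuation, so V_0 = 35.0000 (exercise)

$35.00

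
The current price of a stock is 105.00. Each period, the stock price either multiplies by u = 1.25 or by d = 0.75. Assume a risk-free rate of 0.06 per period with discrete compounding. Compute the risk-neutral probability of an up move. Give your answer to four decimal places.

p = 0.6200

Risk-neutral probability p = (1 + 0.06 − 0.75)/(1.25 − 0.75) = 0.3100/0.5000 = 0.6200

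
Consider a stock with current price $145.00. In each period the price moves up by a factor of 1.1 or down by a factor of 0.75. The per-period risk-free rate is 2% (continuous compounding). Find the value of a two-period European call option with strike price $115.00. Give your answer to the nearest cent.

$36.18

Risk-neutral probability p = (e^0.02 − 0.75)/(1.1 − 0.75) = 0.2702/0.3500 = 0.7720
Terminal stock prices: S_uu = 175.5, S_ud = 119.6, S_dd = 81.56
Terminal payoffs (S − K): max(60.45, 0) = 60.45, max(4.625, 0) = 4.625, max(-33.44, 0) = 0
Node u (S = 159.5): V_u = e^(−0.02)·[0.7720·60.4500 + 0.2280·4.6250] = 46.7772
Node d (S = 108.8): V_d = e^(−0.02)·[0.7720·4.6250 + 0.2280·0.0000] = 3.4998
Node 0 (S = 145): V_0 = e^(−0.02)·[0.7720·46.7772 + 0.2280·3.4998] = 36.1792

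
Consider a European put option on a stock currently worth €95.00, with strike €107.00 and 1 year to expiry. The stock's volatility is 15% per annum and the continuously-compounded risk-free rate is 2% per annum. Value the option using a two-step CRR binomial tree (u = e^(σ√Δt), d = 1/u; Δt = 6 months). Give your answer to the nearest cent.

CRR parameters: u = e^(σ√Δt) = e^(0.15·√0.5) = 1.1119, d = 1/u = 0.8994
Per-period rate: rΔt = 0.02·0.5 = 0.01, so R = e^0.01 = 1.0101
Risk-neutral probability p = (e^0.01 − 0.8994)/(1.1119 − 0.8994) = 0.1107/0.2125 = 0.5208
Terminal stock prices: S_uu = 117.4, S_ud = 95, S_dd = 76.84
Terminal payoffs (K − S): max(-10.45, 0) = 0, max(12, 0) = 12, max(30.16, 0) = 30.16
Node u (S = 105.6): V_u = e^(−0.01)·[0.5208·0.0000 + 0.4792·12.0000] = 5.6932
Node d (S = 85.44): V_d = e^(−0.01)·[0.5208·12.0000 + 0.4792·30.1585] = 20.4956
Node 0 (S = 95): V_0 = e^(−0.01)·[0.5208·5.6932 + 0.4792·20.4956] = 12.6594

€12.66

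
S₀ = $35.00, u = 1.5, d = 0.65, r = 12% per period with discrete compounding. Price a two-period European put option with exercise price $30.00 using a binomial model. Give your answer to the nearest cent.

Risk-neutral probability p = (1 + 0.12 − 0.65)/(1.5 − 0.65) = 0.4700/0.8500 = 0.5529
Terminal stock prices: S_uu = 78.75, S_ud = 34.12, S_dd = 14.79
Terminal payoffs (K − S): max(-48.75, 0) = 0, max(-4.125, 0) = 0, max(15.21, 0) = 15.21
Node u (S = 52.5): V_u = 1/1.12·[0.5529·0.0000 + 0.4471·0.0000] = 0.0000
Node d (S = 22.75): V_d = 1/1.12·[0.5529·0.0000 + 0.4471·15.2125] = 6.0722
Node 0 (S = 35): V_0 = 1/1.12·[0.5529·0.0000 + 0.4471·6.0722] = 2.4238

$2.42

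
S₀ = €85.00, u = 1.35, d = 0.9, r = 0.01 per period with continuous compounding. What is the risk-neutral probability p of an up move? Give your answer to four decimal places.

Risk-neutral probability p = (e^0.01 − 0.9)/(1.35 − 0.9) = 0.1101/0.4500 = 0.2446

p = 0.2446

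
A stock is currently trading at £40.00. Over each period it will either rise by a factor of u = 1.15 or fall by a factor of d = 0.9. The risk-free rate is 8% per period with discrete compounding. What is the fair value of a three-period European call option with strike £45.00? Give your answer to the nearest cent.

£5.59

Risk-neutral probability p = (1 + 0.08 − 0.9)/(1.15 − 0.9) = 0.1800/0.2500 = 0.7200
Terminal stock prices: S_uuu = 60.83, S_uud = 47.61, S_udd = 37.26, S_ddd = 29.16
Terminal payoffs (S − K): max(15.83, 0) = 15.83, max(2.61, 0) = 2.61, max(-7.74, 0) = 0, max(-15.84, 0) = 0
Node uu (S = 52.9): V_uu = 1/1.08·[0.7200·15.8350 + 0.2800·2.6100] = 11.2333
Node ud (S = 41.4): V_ud = 1/1.08·[0.7200·2.6100 + 0.2800·0.0000] = 1.7400
Node dd (S = 32.4): V_dd = 1/1.08·[0.7200·0.0000 + 0.2800·0.0000] = 0.0000
Node u (S = 46): V_u = 1/1.08·[0.7200·11.2333 + 0.2800·1.7400] = 7.9400
Node d (S = 36): V_d = 1/1.08·[0.7200·1.7400 + 0.2800·0.0000] = 1.1600
Node 0 (S = 40): V_0 = 1/1.08·[0.7200·7.9400 + 0.2800·1.1600] = 5.5941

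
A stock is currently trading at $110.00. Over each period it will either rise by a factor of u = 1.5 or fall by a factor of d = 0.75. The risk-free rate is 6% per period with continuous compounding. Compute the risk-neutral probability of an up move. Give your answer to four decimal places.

p = 0.4158

Risk-neutral probability p = (e^0.06 − 0.75)/(1.5 − 0.75) = 0.3118/0.7500 = 0.4158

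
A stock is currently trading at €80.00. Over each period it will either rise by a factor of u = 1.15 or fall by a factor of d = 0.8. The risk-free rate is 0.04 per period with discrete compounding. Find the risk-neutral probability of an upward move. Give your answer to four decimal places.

p = 0.6857

Risk-neutral probability p = (1 + 0.04 − 0.8)/(1.15 − 0.8) = 0.2400/0.3500 = 0.6857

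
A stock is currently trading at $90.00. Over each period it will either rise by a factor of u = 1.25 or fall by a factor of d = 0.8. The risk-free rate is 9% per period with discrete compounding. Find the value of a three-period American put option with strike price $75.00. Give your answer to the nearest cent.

$2.23

Risk-neutral probability p = (1 + 0.09 − 0.8)/(1.25 − 0.8) = 0.2900/0.4500 = 0.6444
Terminal stock prices: S_uuu = 175.8, S_uud = 112.5, S_udd = 72, S_ddd = 46.08
Terminal payoffs (K − S): max(-100.8, 0) = 0, max(-37.5, 0) = 0, max(3, 0) = 3, max(28.92, 0) = 28.92
Node uu (S = 140.6): continuation = 1/1.09·[0.6444·0.0000 + 0.3556·0.0000] = 0.0000; exercise value = 0.0000 ≤ continuation, so V_uu = 0.0000
Node ud (S = 90): continuation = 1/1.09·[0.6444·0.0000 + 0.3556·3.0000] = 0.9786; exercise value = 0.0000 ≤ continuation, so V_ud = 0.9786
Node dd (S = 57.6): continuation = 1/1.09·[0.6444·3.0000 + 0.3556·28.9200] = 11.2073; exercise value = 17.4000 > continuation, so V_dd = 17.4000 (exercise)
Node u (S = 112.5): continuation = 1/1.09·[0.6444·0.0000 + 0.3556·0.9786] = 0.3192; exercise value = 0.0000 ≤ continuation, so V_u = 0.3192
Node d (S = 72): continuation = 1/1.09·[0.6444·0.9786 + 0.3556·17.4000] = 6.2544; exercise value = 3.0000 ≤ continuation, so V_d = 6.2544
Node 0 (S = 90): continuation = 1/1.09·[0.6444·0.3192 + 0.3556·6.2544] = 2.2289; exercise value = 0.0000 ≤ continuation, so V_0 = 2.2289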